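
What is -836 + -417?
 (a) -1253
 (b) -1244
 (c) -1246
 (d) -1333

-836 + -417 = -1253
a) -1253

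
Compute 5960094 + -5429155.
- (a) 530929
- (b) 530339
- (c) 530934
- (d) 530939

5960094 + -5429155 = 530939
d) 530939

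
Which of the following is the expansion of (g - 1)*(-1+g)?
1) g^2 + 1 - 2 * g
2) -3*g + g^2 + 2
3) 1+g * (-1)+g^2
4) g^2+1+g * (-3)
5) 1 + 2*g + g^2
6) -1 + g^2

Expanding (g - 1)*(-1+g):
= g^2 + 1 - 2 * g
1) g^2 + 1 - 2 * g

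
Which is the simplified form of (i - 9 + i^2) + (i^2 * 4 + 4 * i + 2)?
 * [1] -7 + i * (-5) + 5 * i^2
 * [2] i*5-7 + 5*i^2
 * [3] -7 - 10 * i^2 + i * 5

Adding the polynomials and combining like terms:
(i - 9 + i^2) + (i^2*4 + 4*i + 2)
= i*5-7 + 5*i^2
2) i*5-7 + 5*i^2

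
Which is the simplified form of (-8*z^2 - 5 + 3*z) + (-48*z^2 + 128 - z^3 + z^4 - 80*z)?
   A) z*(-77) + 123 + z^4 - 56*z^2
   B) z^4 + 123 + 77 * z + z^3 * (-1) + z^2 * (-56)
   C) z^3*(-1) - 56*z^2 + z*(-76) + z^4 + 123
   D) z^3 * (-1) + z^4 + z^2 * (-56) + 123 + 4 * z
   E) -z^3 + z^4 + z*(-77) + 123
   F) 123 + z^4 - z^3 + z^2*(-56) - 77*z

Adding the polynomials and combining like terms:
(-8*z^2 - 5 + 3*z) + (-48*z^2 + 128 - z^3 + z^4 - 80*z)
= 123 + z^4 - z^3 + z^2*(-56) - 77*z
F) 123 + z^4 - z^3 + z^2*(-56) - 77*z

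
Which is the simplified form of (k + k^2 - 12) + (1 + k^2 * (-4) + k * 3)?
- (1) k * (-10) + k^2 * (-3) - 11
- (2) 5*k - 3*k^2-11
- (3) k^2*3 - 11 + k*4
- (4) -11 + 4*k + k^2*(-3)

Adding the polynomials and combining like terms:
(k + k^2 - 12) + (1 + k^2*(-4) + k*3)
= -11 + 4*k + k^2*(-3)
4) -11 + 4*k + k^2*(-3)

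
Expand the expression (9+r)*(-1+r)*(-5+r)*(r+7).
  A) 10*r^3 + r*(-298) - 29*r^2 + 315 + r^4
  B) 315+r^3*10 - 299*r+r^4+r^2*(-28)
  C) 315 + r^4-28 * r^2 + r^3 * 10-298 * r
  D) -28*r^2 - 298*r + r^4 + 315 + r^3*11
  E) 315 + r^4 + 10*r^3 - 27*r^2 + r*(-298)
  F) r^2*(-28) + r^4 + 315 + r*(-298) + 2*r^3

Expanding (9+r)*(-1+r)*(-5+r)*(r+7):
= 315 + r^4-28 * r^2 + r^3 * 10-298 * r
C) 315 + r^4-28 * r^2 + r^3 * 10-298 * r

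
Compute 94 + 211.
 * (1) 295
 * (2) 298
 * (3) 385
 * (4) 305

94 + 211 = 305
4) 305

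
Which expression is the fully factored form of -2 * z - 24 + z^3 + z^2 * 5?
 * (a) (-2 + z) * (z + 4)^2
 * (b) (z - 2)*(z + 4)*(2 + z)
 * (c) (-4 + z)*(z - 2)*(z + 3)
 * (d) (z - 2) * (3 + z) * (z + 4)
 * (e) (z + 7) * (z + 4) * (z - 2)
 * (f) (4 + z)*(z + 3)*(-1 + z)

We need to factor -2 * z - 24 + z^3 + z^2 * 5.
The factored form is (z - 2) * (3 + z) * (z + 4).
d) (z - 2) * (3 + z) * (z + 4)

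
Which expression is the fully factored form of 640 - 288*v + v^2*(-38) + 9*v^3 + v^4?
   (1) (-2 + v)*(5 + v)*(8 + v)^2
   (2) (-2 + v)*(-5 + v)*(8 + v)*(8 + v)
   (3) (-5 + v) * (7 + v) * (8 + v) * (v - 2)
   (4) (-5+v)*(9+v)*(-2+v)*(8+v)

We need to factor 640 - 288*v + v^2*(-38) + 9*v^3 + v^4.
The factored form is (-2 + v)*(-5 + v)*(8 + v)*(8 + v).
2) (-2 + v)*(-5 + v)*(8 + v)*(8 + v)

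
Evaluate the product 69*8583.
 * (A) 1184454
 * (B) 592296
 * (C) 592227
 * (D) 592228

69 * 8583 = 592227
C) 592227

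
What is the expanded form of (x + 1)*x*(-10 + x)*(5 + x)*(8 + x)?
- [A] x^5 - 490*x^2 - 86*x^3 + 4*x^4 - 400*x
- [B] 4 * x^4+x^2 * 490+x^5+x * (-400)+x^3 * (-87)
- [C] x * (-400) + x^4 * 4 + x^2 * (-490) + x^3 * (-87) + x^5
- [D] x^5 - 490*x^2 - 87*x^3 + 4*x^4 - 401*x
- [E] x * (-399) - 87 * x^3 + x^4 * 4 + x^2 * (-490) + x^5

Expanding (x + 1)*x*(-10 + x)*(5 + x)*(8 + x):
= x * (-400) + x^4 * 4 + x^2 * (-490) + x^3 * (-87) + x^5
C) x * (-400) + x^4 * 4 + x^2 * (-490) + x^3 * (-87) + x^5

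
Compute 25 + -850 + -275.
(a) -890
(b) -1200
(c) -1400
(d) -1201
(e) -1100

First: 25 + -850 = -825
Then: -825 + -275 = -1100
e) -1100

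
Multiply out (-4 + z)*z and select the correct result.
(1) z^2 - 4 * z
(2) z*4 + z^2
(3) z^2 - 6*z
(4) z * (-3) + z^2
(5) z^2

Expanding (-4 + z)*z:
= z^2 - 4 * z
1) z^2 - 4 * z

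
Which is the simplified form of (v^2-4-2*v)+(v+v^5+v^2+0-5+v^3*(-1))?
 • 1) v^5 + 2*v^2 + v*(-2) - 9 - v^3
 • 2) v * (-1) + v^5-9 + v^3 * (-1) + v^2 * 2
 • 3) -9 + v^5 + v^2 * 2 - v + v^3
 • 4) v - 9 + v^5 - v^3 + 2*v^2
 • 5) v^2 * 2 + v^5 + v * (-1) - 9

Adding the polynomials and combining like terms:
(v^2 - 4 - 2*v) + (v + v^5 + v^2 + 0 - 5 + v^3*(-1))
= v * (-1) + v^5-9 + v^3 * (-1) + v^2 * 2
2) v * (-1) + v^5-9 + v^3 * (-1) + v^2 * 2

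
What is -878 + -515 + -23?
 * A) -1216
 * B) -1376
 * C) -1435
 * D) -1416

First: -878 + -515 = -1393
Then: -1393 + -23 = -1416
D) -1416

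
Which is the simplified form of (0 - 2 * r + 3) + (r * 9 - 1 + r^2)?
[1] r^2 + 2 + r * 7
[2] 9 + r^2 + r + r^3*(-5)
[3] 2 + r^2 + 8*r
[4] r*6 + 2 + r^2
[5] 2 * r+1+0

Adding the polynomials and combining like terms:
(0 - 2*r + 3) + (r*9 - 1 + r^2)
= r^2 + 2 + r * 7
1) r^2 + 2 + r * 7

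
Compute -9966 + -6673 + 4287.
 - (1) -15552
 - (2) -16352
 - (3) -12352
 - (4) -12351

First: -9966 + -6673 = -16639
Then: -16639 + 4287 = -12352
3) -12352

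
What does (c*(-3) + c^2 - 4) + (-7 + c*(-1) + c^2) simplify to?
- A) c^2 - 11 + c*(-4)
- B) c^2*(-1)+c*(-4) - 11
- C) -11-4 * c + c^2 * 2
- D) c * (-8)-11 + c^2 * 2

Adding the polynomials and combining like terms:
(c*(-3) + c^2 - 4) + (-7 + c*(-1) + c^2)
= -11-4 * c + c^2 * 2
C) -11-4 * c + c^2 * 2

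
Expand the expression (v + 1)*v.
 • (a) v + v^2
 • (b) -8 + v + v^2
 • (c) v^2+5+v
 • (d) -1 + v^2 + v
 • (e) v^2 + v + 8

Expanding (v + 1)*v:
= v + v^2
a) v + v^2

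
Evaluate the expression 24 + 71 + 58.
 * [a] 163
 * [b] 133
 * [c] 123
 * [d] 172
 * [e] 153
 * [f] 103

First: 24 + 71 = 95
Then: 95 + 58 = 153
e) 153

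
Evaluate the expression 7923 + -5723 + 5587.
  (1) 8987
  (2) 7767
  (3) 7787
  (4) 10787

First: 7923 + -5723 = 2200
Then: 2200 + 5587 = 7787
3) 7787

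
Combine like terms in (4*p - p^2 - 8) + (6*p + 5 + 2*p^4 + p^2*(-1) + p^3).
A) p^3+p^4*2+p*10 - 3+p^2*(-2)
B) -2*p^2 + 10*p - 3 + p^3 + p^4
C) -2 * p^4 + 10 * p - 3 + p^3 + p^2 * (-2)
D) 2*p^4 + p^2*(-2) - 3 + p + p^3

Adding the polynomials and combining like terms:
(4*p - p^2 - 8) + (6*p + 5 + 2*p^4 + p^2*(-1) + p^3)
= p^3+p^4*2+p*10 - 3+p^2*(-2)
A) p^3+p^4*2+p*10 - 3+p^2*(-2)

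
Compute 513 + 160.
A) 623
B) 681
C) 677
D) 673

513 + 160 = 673
D) 673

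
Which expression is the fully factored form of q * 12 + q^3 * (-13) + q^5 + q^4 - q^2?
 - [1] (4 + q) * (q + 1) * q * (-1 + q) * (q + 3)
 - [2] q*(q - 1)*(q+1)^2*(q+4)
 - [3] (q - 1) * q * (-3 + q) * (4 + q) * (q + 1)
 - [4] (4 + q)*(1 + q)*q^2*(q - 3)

We need to factor q * 12 + q^3 * (-13) + q^5 + q^4 - q^2.
The factored form is (q - 1) * q * (-3 + q) * (4 + q) * (q + 1).
3) (q - 1) * q * (-3 + q) * (4 + q) * (q + 1)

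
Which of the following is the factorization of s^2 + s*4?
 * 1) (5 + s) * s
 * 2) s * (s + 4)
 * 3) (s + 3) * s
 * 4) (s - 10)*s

We need to factor s^2 + s*4.
The factored form is s * (s + 4).
2) s * (s + 4)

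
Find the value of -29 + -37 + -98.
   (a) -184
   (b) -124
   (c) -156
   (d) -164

First: -29 + -37 = -66
Then: -66 + -98 = -164
d) -164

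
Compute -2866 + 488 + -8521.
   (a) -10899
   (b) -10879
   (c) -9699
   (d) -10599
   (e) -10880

First: -2866 + 488 = -2378
Then: -2378 + -8521 = -10899
a) -10899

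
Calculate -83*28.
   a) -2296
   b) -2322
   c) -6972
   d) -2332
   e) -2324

-83 * 28 = -2324
e) -2324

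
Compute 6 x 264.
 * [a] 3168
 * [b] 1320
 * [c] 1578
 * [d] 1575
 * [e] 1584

6 * 264 = 1584
e) 1584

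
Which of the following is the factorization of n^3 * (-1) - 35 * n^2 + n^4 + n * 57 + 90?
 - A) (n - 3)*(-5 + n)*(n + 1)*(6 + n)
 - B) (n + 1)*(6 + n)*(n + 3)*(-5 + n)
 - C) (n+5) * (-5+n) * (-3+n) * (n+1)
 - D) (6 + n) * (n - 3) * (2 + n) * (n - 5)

We need to factor n^3 * (-1) - 35 * n^2 + n^4 + n * 57 + 90.
The factored form is (n - 3)*(-5 + n)*(n + 1)*(6 + n).
A) (n - 3)*(-5 + n)*(n + 1)*(6 + n)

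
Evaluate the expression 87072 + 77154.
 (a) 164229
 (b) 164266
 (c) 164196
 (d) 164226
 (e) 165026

87072 + 77154 = 164226
d) 164226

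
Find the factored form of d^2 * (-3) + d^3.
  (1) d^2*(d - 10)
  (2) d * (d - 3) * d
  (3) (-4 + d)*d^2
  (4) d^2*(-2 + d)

We need to factor d^2 * (-3) + d^3.
The factored form is d * (d - 3) * d.
2) d * (d - 3) * d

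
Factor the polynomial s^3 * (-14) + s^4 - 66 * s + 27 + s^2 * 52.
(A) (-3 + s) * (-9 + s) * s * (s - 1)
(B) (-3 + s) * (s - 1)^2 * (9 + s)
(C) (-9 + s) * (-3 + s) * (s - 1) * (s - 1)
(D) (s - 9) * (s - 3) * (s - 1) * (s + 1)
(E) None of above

We need to factor s^3 * (-14) + s^4 - 66 * s + 27 + s^2 * 52.
The factored form is (-9 + s) * (-3 + s) * (s - 1) * (s - 1).
C) (-9 + s) * (-3 + s) * (s - 1) * (s - 1)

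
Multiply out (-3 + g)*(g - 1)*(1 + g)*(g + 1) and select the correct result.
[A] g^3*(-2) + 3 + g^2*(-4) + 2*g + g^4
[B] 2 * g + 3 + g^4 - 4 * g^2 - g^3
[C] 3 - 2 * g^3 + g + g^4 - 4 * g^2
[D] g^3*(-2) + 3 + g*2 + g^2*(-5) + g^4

Expanding (-3 + g)*(g - 1)*(1 + g)*(g + 1):
= g^3*(-2) + 3 + g^2*(-4) + 2*g + g^4
A) g^3*(-2) + 3 + g^2*(-4) + 2*g + g^4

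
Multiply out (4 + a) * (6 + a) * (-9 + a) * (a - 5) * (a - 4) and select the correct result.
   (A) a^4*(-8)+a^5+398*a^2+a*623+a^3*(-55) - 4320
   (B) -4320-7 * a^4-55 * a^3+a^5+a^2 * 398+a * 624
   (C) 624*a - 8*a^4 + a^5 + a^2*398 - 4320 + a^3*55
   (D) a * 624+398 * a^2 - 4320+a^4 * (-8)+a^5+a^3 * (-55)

Expanding (4 + a) * (6 + a) * (-9 + a) * (a - 5) * (a - 4):
= a * 624+398 * a^2 - 4320+a^4 * (-8)+a^5+a^3 * (-55)
D) a * 624+398 * a^2 - 4320+a^4 * (-8)+a^5+a^3 * (-55)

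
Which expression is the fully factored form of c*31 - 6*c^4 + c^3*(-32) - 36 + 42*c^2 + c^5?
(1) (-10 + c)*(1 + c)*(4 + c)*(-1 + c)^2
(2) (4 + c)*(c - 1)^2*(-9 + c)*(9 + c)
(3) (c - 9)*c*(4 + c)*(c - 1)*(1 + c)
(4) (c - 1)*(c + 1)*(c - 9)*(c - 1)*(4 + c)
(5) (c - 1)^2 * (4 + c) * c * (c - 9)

We need to factor c*31 - 6*c^4 + c^3*(-32) - 36 + 42*c^2 + c^5.
The factored form is (c - 1)*(c + 1)*(c - 9)*(c - 1)*(4 + c).
4) (c - 1)*(c + 1)*(c - 9)*(c - 1)*(4 + c)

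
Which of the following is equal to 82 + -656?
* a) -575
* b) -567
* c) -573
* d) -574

82 + -656 = -574
d) -574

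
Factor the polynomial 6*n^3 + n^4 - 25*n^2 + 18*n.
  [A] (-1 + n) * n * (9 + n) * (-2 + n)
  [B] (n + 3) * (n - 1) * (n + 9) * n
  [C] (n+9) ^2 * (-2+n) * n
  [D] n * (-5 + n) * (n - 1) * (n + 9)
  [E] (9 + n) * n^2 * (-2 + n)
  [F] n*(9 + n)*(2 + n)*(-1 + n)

We need to factor 6*n^3 + n^4 - 25*n^2 + 18*n.
The factored form is (-1 + n) * n * (9 + n) * (-2 + n).
A) (-1 + n) * n * (9 + n) * (-2 + n)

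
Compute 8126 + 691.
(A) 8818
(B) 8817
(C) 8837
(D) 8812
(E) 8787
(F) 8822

8126 + 691 = 8817
B) 8817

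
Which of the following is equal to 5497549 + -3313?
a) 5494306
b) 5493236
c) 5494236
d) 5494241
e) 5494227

5497549 + -3313 = 5494236
c) 5494236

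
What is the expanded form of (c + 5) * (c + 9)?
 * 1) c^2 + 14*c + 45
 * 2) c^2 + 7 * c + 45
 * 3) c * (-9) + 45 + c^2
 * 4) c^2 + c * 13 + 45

Expanding (c + 5) * (c + 9):
= c^2 + 14*c + 45
1) c^2 + 14*c + 45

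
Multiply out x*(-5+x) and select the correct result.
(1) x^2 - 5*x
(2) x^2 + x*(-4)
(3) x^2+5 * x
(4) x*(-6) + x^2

Expanding x*(-5+x):
= x^2 - 5*x
1) x^2 - 5*x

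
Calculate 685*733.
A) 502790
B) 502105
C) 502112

685 * 733 = 502105
B) 502105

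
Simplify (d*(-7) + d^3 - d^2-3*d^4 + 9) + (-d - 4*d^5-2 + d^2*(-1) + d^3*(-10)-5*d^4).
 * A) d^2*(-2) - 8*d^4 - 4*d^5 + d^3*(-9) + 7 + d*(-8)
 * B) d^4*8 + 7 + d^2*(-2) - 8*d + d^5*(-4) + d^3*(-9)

Adding the polynomials and combining like terms:
(d*(-7) + d^3 - d^2 - 3*d^4 + 9) + (-d - 4*d^5 - 2 + d^2*(-1) + d^3*(-10) - 5*d^4)
= d^2*(-2) - 8*d^4 - 4*d^5 + d^3*(-9) + 7 + d*(-8)
A) d^2*(-2) - 8*d^4 - 4*d^5 + d^3*(-9) + 7 + d*(-8)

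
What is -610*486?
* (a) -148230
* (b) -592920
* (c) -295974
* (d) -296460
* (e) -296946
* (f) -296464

-610 * 486 = -296460
d) -296460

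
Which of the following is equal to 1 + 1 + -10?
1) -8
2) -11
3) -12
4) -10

First: 1 + 1 = 2
Then: 2 + -10 = -8
1) -8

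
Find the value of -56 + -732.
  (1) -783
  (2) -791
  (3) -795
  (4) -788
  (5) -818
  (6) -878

-56 + -732 = -788
4) -788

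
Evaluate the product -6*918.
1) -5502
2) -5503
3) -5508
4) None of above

-6 * 918 = -5508
3) -5508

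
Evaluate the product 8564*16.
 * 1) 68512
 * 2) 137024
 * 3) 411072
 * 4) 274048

8564 * 16 = 137024
2) 137024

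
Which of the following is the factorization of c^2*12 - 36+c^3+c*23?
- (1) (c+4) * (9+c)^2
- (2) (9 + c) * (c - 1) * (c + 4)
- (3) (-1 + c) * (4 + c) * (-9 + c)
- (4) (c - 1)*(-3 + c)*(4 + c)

We need to factor c^2*12 - 36+c^3+c*23.
The factored form is (9 + c) * (c - 1) * (c + 4).
2) (9 + c) * (c - 1) * (c + 4)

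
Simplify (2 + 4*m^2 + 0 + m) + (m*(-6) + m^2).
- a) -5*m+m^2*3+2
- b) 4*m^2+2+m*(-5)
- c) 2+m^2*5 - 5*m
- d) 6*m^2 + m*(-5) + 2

Adding the polynomials and combining like terms:
(2 + 4*m^2 + 0 + m) + (m*(-6) + m^2)
= 2+m^2*5 - 5*m
c) 2+m^2*5 - 5*m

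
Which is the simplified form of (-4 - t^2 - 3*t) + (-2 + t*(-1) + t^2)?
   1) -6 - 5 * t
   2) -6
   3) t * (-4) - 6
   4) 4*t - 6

Adding the polynomials and combining like terms:
(-4 - t^2 - 3*t) + (-2 + t*(-1) + t^2)
= t * (-4) - 6
3) t * (-4) - 6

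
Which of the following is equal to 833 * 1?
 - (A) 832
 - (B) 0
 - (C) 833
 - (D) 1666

833 * 1 = 833
C) 833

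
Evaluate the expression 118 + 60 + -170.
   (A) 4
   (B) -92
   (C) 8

First: 118 + 60 = 178
Then: 178 + -170 = 8
C) 8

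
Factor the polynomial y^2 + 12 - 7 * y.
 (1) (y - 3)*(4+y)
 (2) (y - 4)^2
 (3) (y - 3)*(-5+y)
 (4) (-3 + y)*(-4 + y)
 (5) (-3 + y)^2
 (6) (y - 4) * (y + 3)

We need to factor y^2 + 12 - 7 * y.
The factored form is (-3 + y)*(-4 + y).
4) (-3 + y)*(-4 + y)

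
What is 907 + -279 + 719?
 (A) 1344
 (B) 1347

First: 907 + -279 = 628
Then: 628 + 719 = 1347
B) 1347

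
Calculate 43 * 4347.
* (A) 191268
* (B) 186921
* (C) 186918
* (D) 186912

43 * 4347 = 186921
B) 186921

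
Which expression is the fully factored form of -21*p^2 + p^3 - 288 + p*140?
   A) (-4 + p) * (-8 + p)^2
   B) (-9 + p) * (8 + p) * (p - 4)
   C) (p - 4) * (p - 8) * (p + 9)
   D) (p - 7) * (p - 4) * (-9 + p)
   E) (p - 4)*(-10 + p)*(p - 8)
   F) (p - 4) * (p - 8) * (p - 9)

We need to factor -21*p^2 + p^3 - 288 + p*140.
The factored form is (p - 4) * (p - 8) * (p - 9).
F) (p - 4) * (p - 8) * (p - 9)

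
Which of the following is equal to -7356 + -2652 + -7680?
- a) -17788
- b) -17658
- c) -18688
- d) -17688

First: -7356 + -2652 = -10008
Then: -10008 + -7680 = -17688
d) -17688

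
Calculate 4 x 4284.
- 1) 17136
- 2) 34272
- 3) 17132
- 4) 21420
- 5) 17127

4 * 4284 = 17136
1) 17136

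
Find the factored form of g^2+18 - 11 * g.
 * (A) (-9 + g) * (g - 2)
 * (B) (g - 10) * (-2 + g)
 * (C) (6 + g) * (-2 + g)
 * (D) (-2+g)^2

We need to factor g^2+18 - 11 * g.
The factored form is (-9 + g) * (g - 2).
A) (-9 + g) * (g - 2)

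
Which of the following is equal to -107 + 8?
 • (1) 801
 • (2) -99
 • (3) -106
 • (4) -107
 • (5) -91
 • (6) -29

-107 + 8 = -99
2) -99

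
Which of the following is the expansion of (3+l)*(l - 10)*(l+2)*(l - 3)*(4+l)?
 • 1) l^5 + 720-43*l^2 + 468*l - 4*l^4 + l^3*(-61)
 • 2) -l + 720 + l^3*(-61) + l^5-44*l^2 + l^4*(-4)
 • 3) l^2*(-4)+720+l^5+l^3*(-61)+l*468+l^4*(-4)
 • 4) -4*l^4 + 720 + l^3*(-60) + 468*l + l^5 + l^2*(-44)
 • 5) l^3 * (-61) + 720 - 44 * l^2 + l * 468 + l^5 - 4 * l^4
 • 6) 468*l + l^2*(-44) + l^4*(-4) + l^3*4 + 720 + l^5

Expanding (3+l)*(l - 10)*(l+2)*(l - 3)*(4+l):
= l^3 * (-61) + 720 - 44 * l^2 + l * 468 + l^5 - 4 * l^4
5) l^3 * (-61) + 720 - 44 * l^2 + l * 468 + l^5 - 4 * l^4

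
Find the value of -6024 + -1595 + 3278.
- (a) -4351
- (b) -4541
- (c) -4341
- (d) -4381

First: -6024 + -1595 = -7619
Then: -7619 + 3278 = -4341
c) -4341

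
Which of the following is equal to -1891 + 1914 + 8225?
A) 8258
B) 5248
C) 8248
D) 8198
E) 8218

First: -1891 + 1914 = 23
Then: 23 + 8225 = 8248
C) 8248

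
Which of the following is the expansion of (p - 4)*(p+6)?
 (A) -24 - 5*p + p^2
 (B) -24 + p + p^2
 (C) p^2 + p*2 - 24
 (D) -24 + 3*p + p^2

Expanding (p - 4)*(p+6):
= p^2 + p*2 - 24
C) p^2 + p*2 - 24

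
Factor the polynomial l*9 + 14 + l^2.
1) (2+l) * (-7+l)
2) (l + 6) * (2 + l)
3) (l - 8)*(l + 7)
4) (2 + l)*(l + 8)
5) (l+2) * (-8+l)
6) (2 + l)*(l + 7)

We need to factor l*9 + 14 + l^2.
The factored form is (2 + l)*(l + 7).
6) (2 + l)*(l + 7)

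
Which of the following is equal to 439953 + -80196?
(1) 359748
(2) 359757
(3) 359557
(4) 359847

439953 + -80196 = 359757
2) 359757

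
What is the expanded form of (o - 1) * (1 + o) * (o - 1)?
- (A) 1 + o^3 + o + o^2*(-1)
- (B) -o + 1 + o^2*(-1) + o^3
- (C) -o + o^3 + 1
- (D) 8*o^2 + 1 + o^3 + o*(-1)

Expanding (o - 1) * (1 + o) * (o - 1):
= -o + 1 + o^2*(-1) + o^3
B) -o + 1 + o^2*(-1) + o^3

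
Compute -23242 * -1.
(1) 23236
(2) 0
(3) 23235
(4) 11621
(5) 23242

-23242 * -1 = 23242
5) 23242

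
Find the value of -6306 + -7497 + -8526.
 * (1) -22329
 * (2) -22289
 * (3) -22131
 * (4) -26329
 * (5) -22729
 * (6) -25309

First: -6306 + -7497 = -13803
Then: -13803 + -8526 = -22329
1) -22329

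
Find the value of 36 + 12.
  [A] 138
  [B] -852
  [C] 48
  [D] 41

36 + 12 = 48
C) 48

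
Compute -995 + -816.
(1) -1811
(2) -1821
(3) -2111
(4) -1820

-995 + -816 = -1811
1) -1811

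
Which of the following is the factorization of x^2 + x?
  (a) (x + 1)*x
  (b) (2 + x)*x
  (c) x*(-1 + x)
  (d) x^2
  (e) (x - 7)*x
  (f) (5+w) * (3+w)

We need to factor x^2 + x.
The factored form is (x + 1)*x.
a) (x + 1)*x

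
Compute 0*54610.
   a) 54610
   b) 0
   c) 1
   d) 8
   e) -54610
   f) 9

0 * 54610 = 0
b) 0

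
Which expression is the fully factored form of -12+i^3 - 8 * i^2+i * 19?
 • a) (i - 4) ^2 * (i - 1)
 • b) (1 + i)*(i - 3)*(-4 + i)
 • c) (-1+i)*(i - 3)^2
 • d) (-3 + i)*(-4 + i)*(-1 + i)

We need to factor -12+i^3 - 8 * i^2+i * 19.
The factored form is (-3 + i)*(-4 + i)*(-1 + i).
d) (-3 + i)*(-4 + i)*(-1 + i)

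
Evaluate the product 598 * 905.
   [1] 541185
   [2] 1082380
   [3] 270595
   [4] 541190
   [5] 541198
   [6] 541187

598 * 905 = 541190
4) 541190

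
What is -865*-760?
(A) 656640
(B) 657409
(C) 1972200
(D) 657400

-865 * -760 = 657400
D) 657400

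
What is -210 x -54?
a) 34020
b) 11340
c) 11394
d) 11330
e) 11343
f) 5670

-210 * -54 = 11340
b) 11340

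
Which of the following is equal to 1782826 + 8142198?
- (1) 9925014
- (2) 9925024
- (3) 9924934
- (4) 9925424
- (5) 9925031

1782826 + 8142198 = 9925024
2) 9925024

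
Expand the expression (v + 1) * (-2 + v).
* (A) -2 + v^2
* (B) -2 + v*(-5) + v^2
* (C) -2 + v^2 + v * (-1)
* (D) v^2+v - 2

Expanding (v + 1) * (-2 + v):
= -2 + v^2 + v * (-1)
C) -2 + v^2 + v * (-1)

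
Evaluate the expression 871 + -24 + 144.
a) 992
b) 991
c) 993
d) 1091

First: 871 + -24 = 847
Then: 847 + 144 = 991
b) 991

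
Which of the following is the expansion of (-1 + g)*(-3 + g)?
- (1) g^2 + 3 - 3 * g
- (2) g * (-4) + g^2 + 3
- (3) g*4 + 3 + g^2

Expanding (-1 + g)*(-3 + g):
= g * (-4) + g^2 + 3
2) g * (-4) + g^2 + 3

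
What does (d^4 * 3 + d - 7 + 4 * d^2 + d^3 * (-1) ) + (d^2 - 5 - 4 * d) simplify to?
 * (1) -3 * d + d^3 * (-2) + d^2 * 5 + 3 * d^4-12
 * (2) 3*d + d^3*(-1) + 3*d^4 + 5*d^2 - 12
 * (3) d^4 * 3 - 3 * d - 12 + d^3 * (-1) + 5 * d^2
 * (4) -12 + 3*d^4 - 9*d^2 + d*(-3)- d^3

Adding the polynomials and combining like terms:
(d^4*3 + d - 7 + 4*d^2 + d^3*(-1)) + (d^2 - 5 - 4*d)
= d^4 * 3 - 3 * d - 12 + d^3 * (-1) + 5 * d^2
3) d^4 * 3 - 3 * d - 12 + d^3 * (-1) + 5 * d^2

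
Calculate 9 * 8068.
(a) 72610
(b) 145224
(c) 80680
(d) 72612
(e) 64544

9 * 8068 = 72612
d) 72612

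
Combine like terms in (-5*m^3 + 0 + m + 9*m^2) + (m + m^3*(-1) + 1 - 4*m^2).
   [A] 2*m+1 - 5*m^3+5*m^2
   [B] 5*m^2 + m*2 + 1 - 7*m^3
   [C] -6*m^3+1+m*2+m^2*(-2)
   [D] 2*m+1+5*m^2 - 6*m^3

Adding the polynomials and combining like terms:
(-5*m^3 + 0 + m + 9*m^2) + (m + m^3*(-1) + 1 - 4*m^2)
= 2*m+1+5*m^2 - 6*m^3
D) 2*m+1+5*m^2 - 6*m^3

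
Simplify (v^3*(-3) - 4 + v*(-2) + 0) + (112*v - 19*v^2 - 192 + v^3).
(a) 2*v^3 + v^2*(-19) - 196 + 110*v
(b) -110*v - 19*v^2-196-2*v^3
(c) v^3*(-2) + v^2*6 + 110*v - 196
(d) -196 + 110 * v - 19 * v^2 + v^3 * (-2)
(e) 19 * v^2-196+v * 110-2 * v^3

Adding the polynomials and combining like terms:
(v^3*(-3) - 4 + v*(-2) + 0) + (112*v - 19*v^2 - 192 + v^3)
= -196 + 110 * v - 19 * v^2 + v^3 * (-2)
d) -196 + 110 * v - 19 * v^2 + v^3 * (-2)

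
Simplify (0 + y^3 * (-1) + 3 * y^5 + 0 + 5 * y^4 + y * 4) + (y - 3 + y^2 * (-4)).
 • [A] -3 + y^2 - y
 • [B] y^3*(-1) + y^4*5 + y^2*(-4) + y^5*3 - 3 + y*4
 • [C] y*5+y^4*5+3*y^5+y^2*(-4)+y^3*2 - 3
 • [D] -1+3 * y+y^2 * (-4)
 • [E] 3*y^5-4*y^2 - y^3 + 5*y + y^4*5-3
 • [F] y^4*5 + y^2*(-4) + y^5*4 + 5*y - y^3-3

Adding the polynomials and combining like terms:
(0 + y^3*(-1) + 3*y^5 + 0 + 5*y^4 + y*4) + (y - 3 + y^2*(-4))
= 3*y^5-4*y^2 - y^3 + 5*y + y^4*5-3
E) 3*y^5-4*y^2 - y^3 + 5*y + y^4*5-3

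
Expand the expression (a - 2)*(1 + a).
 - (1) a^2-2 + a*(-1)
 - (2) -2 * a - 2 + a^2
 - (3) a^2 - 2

Expanding (a - 2)*(1 + a):
= a^2-2 + a*(-1)
1) a^2-2 + a*(-1)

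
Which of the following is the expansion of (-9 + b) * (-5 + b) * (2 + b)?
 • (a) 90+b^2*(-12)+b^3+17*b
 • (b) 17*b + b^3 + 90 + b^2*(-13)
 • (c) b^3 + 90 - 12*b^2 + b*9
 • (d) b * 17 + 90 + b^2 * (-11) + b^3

Expanding (-9 + b) * (-5 + b) * (2 + b):
= 90+b^2*(-12)+b^3+17*b
a) 90+b^2*(-12)+b^3+17*b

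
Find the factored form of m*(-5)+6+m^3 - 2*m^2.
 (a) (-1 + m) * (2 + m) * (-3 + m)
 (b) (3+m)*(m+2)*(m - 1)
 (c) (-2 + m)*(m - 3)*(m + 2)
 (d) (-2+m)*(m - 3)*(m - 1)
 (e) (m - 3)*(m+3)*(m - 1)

We need to factor m*(-5)+6+m^3 - 2*m^2.
The factored form is (-1 + m) * (2 + m) * (-3 + m).
a) (-1 + m) * (2 + m) * (-3 + m)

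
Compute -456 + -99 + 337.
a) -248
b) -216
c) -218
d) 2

First: -456 + -99 = -555
Then: -555 + 337 = -218
c) -218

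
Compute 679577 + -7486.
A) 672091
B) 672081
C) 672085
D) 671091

679577 + -7486 = 672091
A) 672091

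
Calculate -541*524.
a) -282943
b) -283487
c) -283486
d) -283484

-541 * 524 = -283484
d) -283484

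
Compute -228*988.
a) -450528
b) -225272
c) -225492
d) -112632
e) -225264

-228 * 988 = -225264
e) -225264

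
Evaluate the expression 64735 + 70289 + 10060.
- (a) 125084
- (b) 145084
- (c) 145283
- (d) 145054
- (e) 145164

First: 64735 + 70289 = 135024
Then: 135024 + 10060 = 145084
b) 145084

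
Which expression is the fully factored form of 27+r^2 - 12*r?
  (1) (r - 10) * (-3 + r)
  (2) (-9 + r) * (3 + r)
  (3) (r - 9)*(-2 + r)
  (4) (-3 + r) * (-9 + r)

We need to factor 27+r^2 - 12*r.
The factored form is (-3 + r) * (-9 + r).
4) (-3 + r) * (-9 + r)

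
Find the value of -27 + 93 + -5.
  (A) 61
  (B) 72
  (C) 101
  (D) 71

First: -27 + 93 = 66
Then: 66 + -5 = 61
A) 61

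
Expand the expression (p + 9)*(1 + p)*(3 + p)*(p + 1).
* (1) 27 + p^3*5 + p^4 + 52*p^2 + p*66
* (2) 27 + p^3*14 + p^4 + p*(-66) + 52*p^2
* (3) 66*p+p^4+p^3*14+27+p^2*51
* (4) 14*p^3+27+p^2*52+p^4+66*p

Expanding (p + 9)*(1 + p)*(3 + p)*(p + 1):
= 14*p^3+27+p^2*52+p^4+66*p
4) 14*p^3+27+p^2*52+p^4+66*p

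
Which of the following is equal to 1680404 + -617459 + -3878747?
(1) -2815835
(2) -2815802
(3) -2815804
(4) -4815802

First: 1680404 + -617459 = 1062945
Then: 1062945 + -3878747 = -2815802
2) -2815802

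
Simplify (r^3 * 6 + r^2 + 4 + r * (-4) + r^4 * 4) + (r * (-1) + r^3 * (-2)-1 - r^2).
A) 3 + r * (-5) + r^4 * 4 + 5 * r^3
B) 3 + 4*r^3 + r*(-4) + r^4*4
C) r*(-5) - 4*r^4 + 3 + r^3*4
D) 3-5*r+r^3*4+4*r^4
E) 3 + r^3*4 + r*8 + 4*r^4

Adding the polynomials and combining like terms:
(r^3*6 + r^2 + 4 + r*(-4) + r^4*4) + (r*(-1) + r^3*(-2) - 1 - r^2)
= 3-5*r+r^3*4+4*r^4
D) 3-5*r+r^3*4+4*r^4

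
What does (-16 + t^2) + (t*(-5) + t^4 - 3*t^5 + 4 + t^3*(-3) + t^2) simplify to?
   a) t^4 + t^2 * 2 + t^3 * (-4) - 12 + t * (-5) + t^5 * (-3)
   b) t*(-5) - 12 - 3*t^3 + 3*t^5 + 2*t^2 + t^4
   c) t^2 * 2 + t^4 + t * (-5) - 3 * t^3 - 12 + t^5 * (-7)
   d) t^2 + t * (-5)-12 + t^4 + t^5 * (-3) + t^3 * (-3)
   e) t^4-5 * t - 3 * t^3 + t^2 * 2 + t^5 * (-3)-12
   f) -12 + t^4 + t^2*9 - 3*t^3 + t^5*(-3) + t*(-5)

Adding the polynomials and combining like terms:
(-16 + t^2) + (t*(-5) + t^4 - 3*t^5 + 4 + t^3*(-3) + t^2)
= t^4-5 * t - 3 * t^3 + t^2 * 2 + t^5 * (-3)-12
e) t^4-5 * t - 3 * t^3 + t^2 * 2 + t^5 * (-3)-12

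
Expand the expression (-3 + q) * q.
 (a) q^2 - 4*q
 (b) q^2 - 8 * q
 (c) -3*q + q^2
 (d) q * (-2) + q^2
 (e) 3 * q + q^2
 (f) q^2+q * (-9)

Expanding (-3 + q) * q:
= -3*q + q^2
c) -3*q + q^2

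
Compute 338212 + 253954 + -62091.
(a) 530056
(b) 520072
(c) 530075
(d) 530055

First: 338212 + 253954 = 592166
Then: 592166 + -62091 = 530075
c) 530075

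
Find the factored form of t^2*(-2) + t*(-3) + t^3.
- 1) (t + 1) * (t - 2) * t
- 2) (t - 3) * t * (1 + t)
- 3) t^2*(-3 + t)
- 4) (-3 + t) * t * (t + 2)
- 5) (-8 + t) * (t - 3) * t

We need to factor t^2*(-2) + t*(-3) + t^3.
The factored form is (t - 3) * t * (1 + t).
2) (t - 3) * t * (1 + t)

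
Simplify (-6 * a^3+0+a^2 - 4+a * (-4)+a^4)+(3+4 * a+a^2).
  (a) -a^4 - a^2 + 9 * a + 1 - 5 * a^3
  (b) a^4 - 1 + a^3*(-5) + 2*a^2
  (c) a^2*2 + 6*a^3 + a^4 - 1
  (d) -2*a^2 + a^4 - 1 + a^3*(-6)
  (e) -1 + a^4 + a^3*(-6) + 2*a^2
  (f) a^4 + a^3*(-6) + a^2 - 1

Adding the polynomials and combining like terms:
(-6*a^3 + 0 + a^2 - 4 + a*(-4) + a^4) + (3 + 4*a + a^2)
= -1 + a^4 + a^3*(-6) + 2*a^2
e) -1 + a^4 + a^3*(-6) + 2*a^2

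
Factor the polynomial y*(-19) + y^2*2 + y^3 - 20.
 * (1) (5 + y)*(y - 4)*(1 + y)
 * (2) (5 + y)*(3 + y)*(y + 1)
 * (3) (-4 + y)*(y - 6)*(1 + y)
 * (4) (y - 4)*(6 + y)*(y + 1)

We need to factor y*(-19) + y^2*2 + y^3 - 20.
The factored form is (5 + y)*(y - 4)*(1 + y).
1) (5 + y)*(y - 4)*(1 + y)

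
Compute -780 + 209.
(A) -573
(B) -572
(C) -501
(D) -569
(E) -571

-780 + 209 = -571
E) -571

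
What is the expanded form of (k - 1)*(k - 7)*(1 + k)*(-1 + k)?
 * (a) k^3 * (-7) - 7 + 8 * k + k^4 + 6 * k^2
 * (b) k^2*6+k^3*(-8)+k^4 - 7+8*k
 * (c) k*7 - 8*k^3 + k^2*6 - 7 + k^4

Expanding (k - 1)*(k - 7)*(1 + k)*(-1 + k):
= k^2*6+k^3*(-8)+k^4 - 7+8*k
b) k^2*6+k^3*(-8)+k^4 - 7+8*k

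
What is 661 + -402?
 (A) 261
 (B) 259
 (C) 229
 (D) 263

661 + -402 = 259
B) 259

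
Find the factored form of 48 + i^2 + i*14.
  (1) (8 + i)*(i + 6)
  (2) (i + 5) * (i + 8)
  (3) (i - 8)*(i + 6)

We need to factor 48 + i^2 + i*14.
The factored form is (8 + i)*(i + 6).
1) (8 + i)*(i + 6)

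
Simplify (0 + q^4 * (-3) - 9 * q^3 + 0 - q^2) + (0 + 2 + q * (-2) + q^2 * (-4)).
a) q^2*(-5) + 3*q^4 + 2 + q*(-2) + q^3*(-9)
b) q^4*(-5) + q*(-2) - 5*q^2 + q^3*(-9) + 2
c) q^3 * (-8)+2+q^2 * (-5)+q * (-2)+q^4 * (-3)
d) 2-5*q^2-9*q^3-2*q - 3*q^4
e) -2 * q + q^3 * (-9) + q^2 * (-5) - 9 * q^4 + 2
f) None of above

Adding the polynomials and combining like terms:
(0 + q^4*(-3) - 9*q^3 + 0 - q^2) + (0 + 2 + q*(-2) + q^2*(-4))
= 2-5*q^2-9*q^3-2*q - 3*q^4
d) 2-5*q^2-9*q^3-2*q - 3*q^4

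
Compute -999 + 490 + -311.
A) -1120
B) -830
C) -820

First: -999 + 490 = -509
Then: -509 + -311 = -820
C) -820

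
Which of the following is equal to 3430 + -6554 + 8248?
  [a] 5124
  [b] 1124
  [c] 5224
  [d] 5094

First: 3430 + -6554 = -3124
Then: -3124 + 8248 = 5124
a) 5124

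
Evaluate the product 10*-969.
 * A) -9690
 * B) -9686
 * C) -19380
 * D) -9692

10 * -969 = -9690
A) -9690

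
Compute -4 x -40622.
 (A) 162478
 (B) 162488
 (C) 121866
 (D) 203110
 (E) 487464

-4 * -40622 = 162488
B) 162488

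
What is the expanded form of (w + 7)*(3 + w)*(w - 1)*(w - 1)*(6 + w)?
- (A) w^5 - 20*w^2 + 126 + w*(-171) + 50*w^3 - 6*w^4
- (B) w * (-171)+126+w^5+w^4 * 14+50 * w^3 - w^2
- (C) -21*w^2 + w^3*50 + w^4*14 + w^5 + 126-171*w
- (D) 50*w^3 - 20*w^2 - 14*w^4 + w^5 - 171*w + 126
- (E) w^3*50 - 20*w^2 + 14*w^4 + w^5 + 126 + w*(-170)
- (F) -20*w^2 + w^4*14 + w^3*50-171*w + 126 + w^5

Expanding (w + 7)*(3 + w)*(w - 1)*(w - 1)*(6 + w):
= -20*w^2 + w^4*14 + w^3*50-171*w + 126 + w^5
F) -20*w^2 + w^4*14 + w^3*50-171*w + 126 + w^5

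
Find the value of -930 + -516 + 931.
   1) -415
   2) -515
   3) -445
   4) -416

First: -930 + -516 = -1446
Then: -1446 + 931 = -515
2) -515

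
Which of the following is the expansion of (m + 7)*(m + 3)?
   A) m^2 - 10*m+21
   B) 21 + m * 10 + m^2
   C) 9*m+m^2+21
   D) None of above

Expanding (m + 7)*(m + 3):
= 21 + m * 10 + m^2
B) 21 + m * 10 + m^2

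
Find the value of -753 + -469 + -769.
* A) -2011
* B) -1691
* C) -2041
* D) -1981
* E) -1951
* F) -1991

First: -753 + -469 = -1222
Then: -1222 + -769 = -1991
F) -1991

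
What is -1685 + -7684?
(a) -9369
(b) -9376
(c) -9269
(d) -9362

-1685 + -7684 = -9369
a) -9369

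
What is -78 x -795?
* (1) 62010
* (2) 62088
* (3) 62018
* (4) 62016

-78 * -795 = 62010
1) 62010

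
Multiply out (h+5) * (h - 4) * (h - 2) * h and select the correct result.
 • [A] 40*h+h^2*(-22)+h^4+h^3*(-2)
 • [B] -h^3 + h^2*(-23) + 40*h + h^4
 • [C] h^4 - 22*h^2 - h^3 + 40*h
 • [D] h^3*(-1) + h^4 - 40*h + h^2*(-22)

Expanding (h+5) * (h - 4) * (h - 2) * h:
= h^4 - 22*h^2 - h^3 + 40*h
C) h^4 - 22*h^2 - h^3 + 40*h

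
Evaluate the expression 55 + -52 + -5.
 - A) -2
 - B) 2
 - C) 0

First: 55 + -52 = 3
Then: 3 + -5 = -2
A) -2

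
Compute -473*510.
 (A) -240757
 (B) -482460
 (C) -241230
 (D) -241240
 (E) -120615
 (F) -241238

-473 * 510 = -241230
C) -241230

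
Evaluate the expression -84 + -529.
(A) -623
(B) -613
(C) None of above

-84 + -529 = -613
B) -613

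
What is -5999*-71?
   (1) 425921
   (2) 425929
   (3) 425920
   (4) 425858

-5999 * -71 = 425929
2) 425929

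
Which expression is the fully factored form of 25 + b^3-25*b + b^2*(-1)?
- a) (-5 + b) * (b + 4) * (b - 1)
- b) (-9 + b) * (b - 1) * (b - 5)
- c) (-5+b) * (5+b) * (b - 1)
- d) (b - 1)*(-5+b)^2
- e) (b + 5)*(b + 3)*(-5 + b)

We need to factor 25 + b^3-25*b + b^2*(-1).
The factored form is (-5+b) * (5+b) * (b - 1).
c) (-5+b) * (5+b) * (b - 1)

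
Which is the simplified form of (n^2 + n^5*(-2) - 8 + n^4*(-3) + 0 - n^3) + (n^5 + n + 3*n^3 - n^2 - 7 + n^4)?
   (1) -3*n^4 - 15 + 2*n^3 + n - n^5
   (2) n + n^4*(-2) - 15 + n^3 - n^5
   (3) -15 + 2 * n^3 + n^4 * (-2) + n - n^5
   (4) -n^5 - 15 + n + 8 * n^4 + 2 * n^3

Adding the polynomials and combining like terms:
(n^2 + n^5*(-2) - 8 + n^4*(-3) + 0 - n^3) + (n^5 + n + 3*n^3 - n^2 - 7 + n^4)
= -15 + 2 * n^3 + n^4 * (-2) + n - n^5
3) -15 + 2 * n^3 + n^4 * (-2) + n - n^5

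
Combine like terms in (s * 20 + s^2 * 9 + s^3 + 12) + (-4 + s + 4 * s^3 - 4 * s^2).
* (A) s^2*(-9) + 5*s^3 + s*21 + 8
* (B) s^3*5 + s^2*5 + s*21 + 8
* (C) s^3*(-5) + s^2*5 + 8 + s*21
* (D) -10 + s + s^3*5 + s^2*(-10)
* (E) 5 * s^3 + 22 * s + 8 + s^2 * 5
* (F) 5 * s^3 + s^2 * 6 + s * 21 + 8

Adding the polynomials and combining like terms:
(s*20 + s^2*9 + s^3 + 12) + (-4 + s + 4*s^3 - 4*s^2)
= s^3*5 + s^2*5 + s*21 + 8
B) s^3*5 + s^2*5 + s*21 + 8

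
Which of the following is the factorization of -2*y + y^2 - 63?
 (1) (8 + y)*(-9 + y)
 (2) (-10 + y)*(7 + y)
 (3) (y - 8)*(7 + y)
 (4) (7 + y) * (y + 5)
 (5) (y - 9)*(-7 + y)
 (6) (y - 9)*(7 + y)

We need to factor -2*y + y^2 - 63.
The factored form is (y - 9)*(7 + y).
6) (y - 9)*(7 + y)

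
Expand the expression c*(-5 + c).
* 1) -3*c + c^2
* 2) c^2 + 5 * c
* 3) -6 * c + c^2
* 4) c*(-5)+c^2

Expanding c*(-5 + c):
= c*(-5)+c^2
4) c*(-5)+c^2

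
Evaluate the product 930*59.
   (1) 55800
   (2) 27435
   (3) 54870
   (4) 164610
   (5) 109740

930 * 59 = 54870
3) 54870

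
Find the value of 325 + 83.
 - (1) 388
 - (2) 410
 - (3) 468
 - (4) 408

325 + 83 = 408
4) 408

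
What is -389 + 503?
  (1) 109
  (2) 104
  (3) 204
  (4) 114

-389 + 503 = 114
4) 114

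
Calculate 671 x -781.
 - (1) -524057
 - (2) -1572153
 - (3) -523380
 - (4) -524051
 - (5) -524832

671 * -781 = -524051
4) -524051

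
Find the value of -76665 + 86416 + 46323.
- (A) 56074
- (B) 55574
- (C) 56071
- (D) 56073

First: -76665 + 86416 = 9751
Then: 9751 + 46323 = 56074
A) 56074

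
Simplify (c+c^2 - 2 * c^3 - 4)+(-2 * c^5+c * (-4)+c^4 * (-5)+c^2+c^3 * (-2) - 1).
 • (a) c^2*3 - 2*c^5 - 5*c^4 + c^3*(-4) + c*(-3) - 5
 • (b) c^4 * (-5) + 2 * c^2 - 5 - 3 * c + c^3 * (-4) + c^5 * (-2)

Adding the polynomials and combining like terms:
(c + c^2 - 2*c^3 - 4) + (-2*c^5 + c*(-4) + c^4*(-5) + c^2 + c^3*(-2) - 1)
= c^4 * (-5) + 2 * c^2 - 5 - 3 * c + c^3 * (-4) + c^5 * (-2)
b) c^4 * (-5) + 2 * c^2 - 5 - 3 * c + c^3 * (-4) + c^5 * (-2)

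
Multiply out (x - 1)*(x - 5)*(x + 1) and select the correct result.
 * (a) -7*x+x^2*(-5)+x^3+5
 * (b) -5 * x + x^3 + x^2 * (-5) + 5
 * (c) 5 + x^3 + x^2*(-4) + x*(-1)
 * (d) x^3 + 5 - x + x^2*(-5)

Expanding (x - 1)*(x - 5)*(x + 1):
= x^3 + 5 - x + x^2*(-5)
d) x^3 + 5 - x + x^2*(-5)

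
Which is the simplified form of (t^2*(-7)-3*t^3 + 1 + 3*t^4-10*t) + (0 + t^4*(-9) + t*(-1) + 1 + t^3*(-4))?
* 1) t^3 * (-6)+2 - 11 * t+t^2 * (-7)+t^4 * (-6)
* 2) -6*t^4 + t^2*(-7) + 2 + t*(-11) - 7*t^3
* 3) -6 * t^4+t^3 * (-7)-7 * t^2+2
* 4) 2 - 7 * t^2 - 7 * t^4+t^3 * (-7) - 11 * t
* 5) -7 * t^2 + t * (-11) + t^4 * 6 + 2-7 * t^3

Adding the polynomials and combining like terms:
(t^2*(-7) - 3*t^3 + 1 + 3*t^4 - 10*t) + (0 + t^4*(-9) + t*(-1) + 1 + t^3*(-4))
= -6*t^4 + t^2*(-7) + 2 + t*(-11) - 7*t^3
2) -6*t^4 + t^2*(-7) + 2 + t*(-11) - 7*t^3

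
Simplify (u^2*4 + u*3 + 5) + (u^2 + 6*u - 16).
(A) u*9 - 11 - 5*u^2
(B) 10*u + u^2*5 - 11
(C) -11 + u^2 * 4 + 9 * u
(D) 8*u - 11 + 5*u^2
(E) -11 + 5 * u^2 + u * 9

Adding the polynomials and combining like terms:
(u^2*4 + u*3 + 5) + (u^2 + 6*u - 16)
= -11 + 5 * u^2 + u * 9
E) -11 + 5 * u^2 + u * 9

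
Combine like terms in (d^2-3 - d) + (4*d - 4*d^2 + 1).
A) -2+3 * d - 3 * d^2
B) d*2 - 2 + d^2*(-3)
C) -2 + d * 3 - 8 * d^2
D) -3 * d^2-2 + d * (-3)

Adding the polynomials and combining like terms:
(d^2 - 3 - d) + (4*d - 4*d^2 + 1)
= -2+3 * d - 3 * d^2
A) -2+3 * d - 3 * d^2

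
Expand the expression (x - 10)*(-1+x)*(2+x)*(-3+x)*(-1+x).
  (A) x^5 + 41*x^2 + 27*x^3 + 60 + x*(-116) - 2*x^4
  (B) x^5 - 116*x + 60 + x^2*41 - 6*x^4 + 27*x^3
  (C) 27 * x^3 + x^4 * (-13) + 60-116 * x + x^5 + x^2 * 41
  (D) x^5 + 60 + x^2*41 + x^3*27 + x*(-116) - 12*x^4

Expanding (x - 10)*(-1+x)*(2+x)*(-3+x)*(-1+x):
= 27 * x^3 + x^4 * (-13) + 60-116 * x + x^5 + x^2 * 41
C) 27 * x^3 + x^4 * (-13) + 60-116 * x + x^5 + x^2 * 41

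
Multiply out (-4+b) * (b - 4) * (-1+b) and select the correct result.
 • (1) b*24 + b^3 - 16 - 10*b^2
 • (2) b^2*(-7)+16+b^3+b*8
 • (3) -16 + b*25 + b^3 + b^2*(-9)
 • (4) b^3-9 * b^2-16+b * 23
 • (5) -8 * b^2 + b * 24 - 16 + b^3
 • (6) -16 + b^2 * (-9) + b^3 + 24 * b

Expanding (-4+b) * (b - 4) * (-1+b):
= -16 + b^2 * (-9) + b^3 + 24 * b
6) -16 + b^2 * (-9) + b^3 + 24 * b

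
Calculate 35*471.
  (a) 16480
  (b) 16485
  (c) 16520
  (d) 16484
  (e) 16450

35 * 471 = 16485
b) 16485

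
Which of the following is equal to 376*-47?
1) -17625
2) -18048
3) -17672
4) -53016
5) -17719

376 * -47 = -17672
3) -17672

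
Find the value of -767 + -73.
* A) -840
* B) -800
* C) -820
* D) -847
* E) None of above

-767 + -73 = -840
A) -840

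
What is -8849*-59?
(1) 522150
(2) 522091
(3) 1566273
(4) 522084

-8849 * -59 = 522091
2) 522091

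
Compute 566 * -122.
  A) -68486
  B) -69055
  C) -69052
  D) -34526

566 * -122 = -69052
C) -69052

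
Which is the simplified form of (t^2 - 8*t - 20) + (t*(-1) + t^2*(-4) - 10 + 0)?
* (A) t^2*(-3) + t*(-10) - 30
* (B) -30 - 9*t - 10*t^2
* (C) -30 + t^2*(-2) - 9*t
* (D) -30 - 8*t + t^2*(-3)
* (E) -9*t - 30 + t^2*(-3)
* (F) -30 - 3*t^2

Adding the polynomials and combining like terms:
(t^2 - 8*t - 20) + (t*(-1) + t^2*(-4) - 10 + 0)
= -9*t - 30 + t^2*(-3)
E) -9*t - 30 + t^2*(-3)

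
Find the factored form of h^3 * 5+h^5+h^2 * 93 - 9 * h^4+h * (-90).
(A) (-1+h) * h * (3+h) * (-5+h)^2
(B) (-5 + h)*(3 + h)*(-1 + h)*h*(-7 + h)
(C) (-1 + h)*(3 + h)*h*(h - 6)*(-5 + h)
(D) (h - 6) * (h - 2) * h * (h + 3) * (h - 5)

We need to factor h^3 * 5+h^5+h^2 * 93 - 9 * h^4+h * (-90).
The factored form is (-1 + h)*(3 + h)*h*(h - 6)*(-5 + h).
C) (-1 + h)*(3 + h)*h*(h - 6)*(-5 + h)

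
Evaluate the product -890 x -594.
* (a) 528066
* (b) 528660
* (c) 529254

-890 * -594 = 528660
b) 528660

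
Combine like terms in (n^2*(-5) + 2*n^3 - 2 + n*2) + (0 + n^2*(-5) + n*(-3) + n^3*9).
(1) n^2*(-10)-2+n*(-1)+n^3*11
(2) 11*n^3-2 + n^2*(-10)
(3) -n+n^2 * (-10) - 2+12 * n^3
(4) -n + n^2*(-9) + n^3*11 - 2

Adding the polynomials and combining like terms:
(n^2*(-5) + 2*n^3 - 2 + n*2) + (0 + n^2*(-5) + n*(-3) + n^3*9)
= n^2*(-10)-2+n*(-1)+n^3*11
1) n^2*(-10)-2+n*(-1)+n^3*11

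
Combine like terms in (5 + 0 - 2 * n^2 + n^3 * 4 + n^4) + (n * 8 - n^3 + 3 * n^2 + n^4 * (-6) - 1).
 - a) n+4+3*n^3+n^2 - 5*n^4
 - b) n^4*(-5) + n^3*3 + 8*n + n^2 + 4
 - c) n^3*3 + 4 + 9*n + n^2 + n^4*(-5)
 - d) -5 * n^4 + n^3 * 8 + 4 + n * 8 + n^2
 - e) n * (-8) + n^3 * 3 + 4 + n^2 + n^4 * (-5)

Adding the polynomials and combining like terms:
(5 + 0 - 2*n^2 + n^3*4 + n^4) + (n*8 - n^3 + 3*n^2 + n^4*(-6) - 1)
= n^4*(-5) + n^3*3 + 8*n + n^2 + 4
b) n^4*(-5) + n^3*3 + 8*n + n^2 + 4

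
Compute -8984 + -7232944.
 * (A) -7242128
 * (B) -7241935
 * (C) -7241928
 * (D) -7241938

-8984 + -7232944 = -7241928
C) -7241928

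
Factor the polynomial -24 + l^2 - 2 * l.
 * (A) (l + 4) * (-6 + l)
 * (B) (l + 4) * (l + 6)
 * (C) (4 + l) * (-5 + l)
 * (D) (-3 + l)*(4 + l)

We need to factor -24 + l^2 - 2 * l.
The factored form is (l + 4) * (-6 + l).
A) (l + 4) * (-6 + l)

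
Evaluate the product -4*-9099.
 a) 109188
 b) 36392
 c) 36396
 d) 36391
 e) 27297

-4 * -9099 = 36396
c) 36396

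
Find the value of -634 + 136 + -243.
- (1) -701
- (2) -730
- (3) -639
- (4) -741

First: -634 + 136 = -498
Then: -498 + -243 = -741
4) -741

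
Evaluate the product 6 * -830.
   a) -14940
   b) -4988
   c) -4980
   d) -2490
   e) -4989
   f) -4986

6 * -830 = -4980
c) -4980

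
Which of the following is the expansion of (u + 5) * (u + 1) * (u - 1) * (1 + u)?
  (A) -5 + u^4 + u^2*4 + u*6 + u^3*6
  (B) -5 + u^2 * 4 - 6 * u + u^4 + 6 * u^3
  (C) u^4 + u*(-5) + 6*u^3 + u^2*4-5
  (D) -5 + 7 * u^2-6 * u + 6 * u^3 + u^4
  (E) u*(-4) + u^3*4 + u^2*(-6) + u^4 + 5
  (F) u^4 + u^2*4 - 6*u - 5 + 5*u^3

Expanding (u + 5) * (u + 1) * (u - 1) * (1 + u):
= -5 + u^2 * 4 - 6 * u + u^4 + 6 * u^3
B) -5 + u^2 * 4 - 6 * u + u^4 + 6 * u^3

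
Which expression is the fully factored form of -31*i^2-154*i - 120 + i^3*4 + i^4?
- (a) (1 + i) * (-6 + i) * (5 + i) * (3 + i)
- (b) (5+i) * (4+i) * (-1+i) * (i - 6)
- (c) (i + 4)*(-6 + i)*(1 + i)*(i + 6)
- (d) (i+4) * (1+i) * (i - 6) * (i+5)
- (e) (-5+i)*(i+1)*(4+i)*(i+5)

We need to factor -31*i^2-154*i - 120 + i^3*4 + i^4.
The factored form is (i+4) * (1+i) * (i - 6) * (i+5).
d) (i+4) * (1+i) * (i - 6) * (i+5)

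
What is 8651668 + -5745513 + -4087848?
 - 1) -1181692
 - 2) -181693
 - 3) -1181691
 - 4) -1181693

First: 8651668 + -5745513 = 2906155
Then: 2906155 + -4087848 = -1181693
4) -1181693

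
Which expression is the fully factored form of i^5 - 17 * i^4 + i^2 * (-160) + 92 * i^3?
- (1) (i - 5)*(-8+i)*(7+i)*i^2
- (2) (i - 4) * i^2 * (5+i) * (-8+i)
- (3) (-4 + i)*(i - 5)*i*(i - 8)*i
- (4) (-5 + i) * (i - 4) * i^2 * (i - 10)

We need to factor i^5 - 17 * i^4 + i^2 * (-160) + 92 * i^3.
The factored form is (-4 + i)*(i - 5)*i*(i - 8)*i.
3) (-4 + i)*(i - 5)*i*(i - 8)*i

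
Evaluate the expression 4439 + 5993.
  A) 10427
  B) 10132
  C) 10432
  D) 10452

4439 + 5993 = 10432
C) 10432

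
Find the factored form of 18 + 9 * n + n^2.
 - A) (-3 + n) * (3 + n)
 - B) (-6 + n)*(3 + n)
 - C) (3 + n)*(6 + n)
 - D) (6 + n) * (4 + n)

We need to factor 18 + 9 * n + n^2.
The factored form is (3 + n)*(6 + n).
C) (3 + n)*(6 + n)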